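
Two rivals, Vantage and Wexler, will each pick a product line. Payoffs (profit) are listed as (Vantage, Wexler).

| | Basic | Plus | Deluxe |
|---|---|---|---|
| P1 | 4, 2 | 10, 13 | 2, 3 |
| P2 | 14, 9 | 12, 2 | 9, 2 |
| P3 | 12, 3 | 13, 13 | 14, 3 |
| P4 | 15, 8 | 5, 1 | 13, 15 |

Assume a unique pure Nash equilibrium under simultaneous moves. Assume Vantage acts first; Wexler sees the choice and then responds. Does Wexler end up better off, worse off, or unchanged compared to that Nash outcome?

Work backward from Wexler's decision.
- P1 → Wexler plays Plus (best of 2, 13, 3); Vantage gets 10.
- P2 → Wexler plays Basic (best of 9, 2, 2); Vantage gets 14.
- P3 → Wexler plays Plus (best of 3, 13, 3); Vantage gets 13.
- P4 → Wexler plays Deluxe (best of 8, 1, 15); Vantage gets 13.
Maximizing over 10, 14, 13, 13, Vantage chooses P2. Subgame-perfect outcome: (P2, Basic) with payoffs (14, 9).
For the simultaneous game, intersect best replies.
Vantage's best replies: Basic→P4; Plus→P3; Deluxe→P3.
Wexler's best replies: P1→Plus; P2→Basic; P3→Plus; P4→Deluxe.
Only (P3, Plus) has each player best-responding; Nash payoffs (13, 13).
Wexler earns 9 sequentially versus 13 at the Nash outcome: worse off.

worse off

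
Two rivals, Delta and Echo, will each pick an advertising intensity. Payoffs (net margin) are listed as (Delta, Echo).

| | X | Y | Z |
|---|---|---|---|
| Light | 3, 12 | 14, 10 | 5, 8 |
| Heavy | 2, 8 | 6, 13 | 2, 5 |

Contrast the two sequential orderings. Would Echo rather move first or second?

second

If Delta leads: Echo's best replies are Light→X, Heavy→Y; Delta's induced payoffs 3, 6; outcome (Heavy, Y), payoffs (6, 13).
If Echo leads: Delta's best replies are X→Light, Y→Light, Z→Light; Echo's induced payoffs 12, 10, 8; outcome (Light, X), payoffs (3, 12).
Echo gets 12 moving first and 13 moving second, so Echo prefers to move second.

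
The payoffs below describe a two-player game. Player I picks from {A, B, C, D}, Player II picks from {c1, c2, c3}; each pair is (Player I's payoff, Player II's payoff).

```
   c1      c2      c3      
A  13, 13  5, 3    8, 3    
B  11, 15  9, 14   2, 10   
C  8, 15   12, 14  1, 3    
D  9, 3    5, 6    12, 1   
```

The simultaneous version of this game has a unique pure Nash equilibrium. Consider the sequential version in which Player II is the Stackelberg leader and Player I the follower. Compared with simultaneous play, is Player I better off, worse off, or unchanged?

Player I best-responds to each possible Player II move:
- c1: BR = A, leader payoff 13.
- c2: BR = C, leader payoff 14.
- c3: BR = D, leader payoff 1.
Player II's induced payoffs are 13, 14, 1, so Player II commits to c2. Subgame-perfect outcome: (C, c2) with payoffs (12, 14).
For the simultaneous game, intersect best replies.
Player I's best replies: c1→A; c2→C; c3→D.
Player II's best replies: A→c1; B→c1; C→c1; D→c2.
Only (A, c1) has each player best-responding; Nash payoffs (13, 13).
Player I earns 12 sequentially versus 13 at the Nash outcome: worse off.

worse off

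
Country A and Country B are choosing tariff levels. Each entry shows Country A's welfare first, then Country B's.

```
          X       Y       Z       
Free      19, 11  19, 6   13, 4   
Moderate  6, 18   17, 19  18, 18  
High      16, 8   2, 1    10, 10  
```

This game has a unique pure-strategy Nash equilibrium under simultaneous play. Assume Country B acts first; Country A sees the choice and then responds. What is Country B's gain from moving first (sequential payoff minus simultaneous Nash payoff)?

Country A best-responds to each possible Country B move:
- X → Country A plays Free (best of 19, 6, 16); Country B gets 11.
- Y → Country A plays Free (best of 19, 17, 2); Country B gets 6.
- Z → Country A plays Moderate (best of 13, 18, 10); Country B gets 18.
Maximizing over 11, 6, 18, Country B chooses Z. Subgame-perfect outcome: (Moderate, Z) with payoffs (18, 18).
For the simultaneous game, intersect best replies.
Country A's best replies: X→Free; Y→Free; Z→Moderate.
Country B's best replies: Free→X; Moderate→Y; High→Z.
The unique mutual best reply is (Free, X), giving (19, 11).
Country B's commitment gain: 18 − 11 = 7.

7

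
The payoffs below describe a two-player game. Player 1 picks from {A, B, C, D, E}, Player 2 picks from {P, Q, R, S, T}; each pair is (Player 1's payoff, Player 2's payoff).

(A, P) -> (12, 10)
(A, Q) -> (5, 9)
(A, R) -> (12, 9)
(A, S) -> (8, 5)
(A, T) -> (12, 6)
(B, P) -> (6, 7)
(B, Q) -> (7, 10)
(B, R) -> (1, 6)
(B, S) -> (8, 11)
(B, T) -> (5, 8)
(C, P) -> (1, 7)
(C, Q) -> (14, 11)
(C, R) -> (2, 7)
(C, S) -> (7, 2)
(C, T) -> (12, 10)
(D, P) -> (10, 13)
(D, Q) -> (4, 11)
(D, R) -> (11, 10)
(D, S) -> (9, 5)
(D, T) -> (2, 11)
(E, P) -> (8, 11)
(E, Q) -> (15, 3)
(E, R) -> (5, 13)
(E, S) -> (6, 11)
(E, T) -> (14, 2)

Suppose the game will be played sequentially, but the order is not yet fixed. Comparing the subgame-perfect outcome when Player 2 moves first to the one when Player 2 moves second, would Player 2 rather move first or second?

second

If Player 1 leads: Player 2's best replies are A→P, B→S, C→Q, D→P, E→R; Player 1's induced payoffs 12, 8, 14, 10, 5; outcome (C, Q), payoffs (14, 11).
If Player 2 leads: Player 1's best replies are P→A, Q→E, R→A, S→D, T→E; Player 2's induced payoffs 10, 3, 9, 5, 2; outcome (A, P), payoffs (12, 10).
Player 2 gets 10 moving first and 11 moving second, so Player 2 prefers to move second.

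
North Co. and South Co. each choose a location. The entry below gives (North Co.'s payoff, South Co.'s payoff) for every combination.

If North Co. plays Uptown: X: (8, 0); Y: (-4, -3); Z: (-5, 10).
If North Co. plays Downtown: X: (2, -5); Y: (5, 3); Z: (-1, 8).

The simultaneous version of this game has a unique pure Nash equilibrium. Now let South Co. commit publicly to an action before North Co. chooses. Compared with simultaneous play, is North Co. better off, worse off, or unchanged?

Solve by backward induction (South Co. leads).
- X: BR = Uptown, leader payoff 0.
- Y: BR = Downtown, leader payoff 3.
- Z: BR = Downtown, leader payoff 8.
Maximizing over 0, 3, 8, South Co. chooses Z. Subgame-perfect outcome: (Downtown, Z) with payoffs (-1, 8).
Under simultaneous play:
North Co.'s best replies: X→Uptown; Y→Downtown; Z→Downtown.
South Co.'s best replies: Uptown→Z; Downtown→Z.
The unique mutual best reply is (Downtown, Z), giving (-1, 8).
North Co. earns -1 sequentially versus -1 at the Nash outcome: unchanged.

unchanged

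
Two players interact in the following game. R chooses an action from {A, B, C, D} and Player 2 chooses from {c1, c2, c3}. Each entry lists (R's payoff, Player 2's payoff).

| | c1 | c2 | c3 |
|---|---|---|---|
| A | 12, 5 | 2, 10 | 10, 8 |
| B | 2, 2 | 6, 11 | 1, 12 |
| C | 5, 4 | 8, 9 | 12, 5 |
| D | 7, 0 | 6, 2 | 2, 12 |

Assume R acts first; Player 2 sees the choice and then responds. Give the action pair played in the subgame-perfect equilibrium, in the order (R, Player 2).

(C, c2)

Player 2 best-responds to each possible R move:
- A → Player 2 plays c2 (best of 5, 10, 8); R gets 2.
- B → Player 2 plays c3 (best of 2, 11, 12); R gets 1.
- C → Player 2 plays c2 (best of 4, 9, 5); R gets 8.
- D → Player 2 plays c3 (best of 0, 2, 12); R gets 2.
Maximizing over 2, 1, 8, 2, R chooses C. Subgame-perfect outcome: (C, c2) with payoffs (8, 9).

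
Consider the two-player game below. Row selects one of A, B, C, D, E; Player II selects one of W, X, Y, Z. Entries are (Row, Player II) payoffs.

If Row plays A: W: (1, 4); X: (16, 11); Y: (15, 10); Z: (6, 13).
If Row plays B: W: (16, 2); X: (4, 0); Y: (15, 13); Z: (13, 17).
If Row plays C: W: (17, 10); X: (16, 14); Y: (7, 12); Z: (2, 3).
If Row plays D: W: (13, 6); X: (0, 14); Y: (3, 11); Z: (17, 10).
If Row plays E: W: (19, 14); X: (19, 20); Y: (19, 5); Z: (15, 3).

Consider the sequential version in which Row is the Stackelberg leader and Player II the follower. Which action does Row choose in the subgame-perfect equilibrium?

E

Backward induction with Row moving first.
- A: BR = Z, leader payoff 6.
- B: BR = Z, leader payoff 13.
- C: BR = X, leader payoff 16.
- D: BR = X, leader payoff 0.
- E: BR = X, leader payoff 19.
Among 6, 13, 16, 0, 19, the best is 19 at E. Subgame-perfect outcome: (E, X) with payoffs (19, 20).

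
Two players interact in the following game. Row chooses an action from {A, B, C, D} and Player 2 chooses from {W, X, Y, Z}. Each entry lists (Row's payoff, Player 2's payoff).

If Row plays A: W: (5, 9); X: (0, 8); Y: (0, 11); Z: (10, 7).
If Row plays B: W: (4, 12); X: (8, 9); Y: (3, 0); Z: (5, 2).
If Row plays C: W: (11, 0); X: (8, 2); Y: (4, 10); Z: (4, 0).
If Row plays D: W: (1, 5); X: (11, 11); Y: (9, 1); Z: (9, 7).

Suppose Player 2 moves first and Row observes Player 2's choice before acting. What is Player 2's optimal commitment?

X

Work backward from Row's decision.
- W: Row compares 5, 4, 11, 1 and picks C; Player 2 would get 0.
- X: Row compares 0, 8, 8, 11 and picks D; Player 2 would get 11.
- Y: Row compares 0, 3, 4, 9 and picks D; Player 2 would get 1.
- Z: Row compares 10, 5, 4, 9 and picks A; Player 2 would get 7.
Player 2's induced payoffs are 0, 11, 1, 7, so Player 2 commits to X. Subgame-perfect outcome: (D, X) with payoffs (11, 11).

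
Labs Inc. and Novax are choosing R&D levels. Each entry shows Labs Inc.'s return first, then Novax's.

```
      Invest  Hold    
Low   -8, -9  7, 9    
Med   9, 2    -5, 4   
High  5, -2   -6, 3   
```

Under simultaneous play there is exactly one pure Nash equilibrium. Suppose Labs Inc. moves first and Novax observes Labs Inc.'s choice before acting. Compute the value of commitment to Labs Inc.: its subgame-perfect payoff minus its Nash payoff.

0

Solve by backward induction (Labs Inc. leads).
- Low → Novax plays Hold (best of -9, 9); Labs Inc. gets 7.
- Med → Novax plays Hold (best of 2, 4); Labs Inc. gets -5.
- High → Novax plays Hold (best of -2, 3); Labs Inc. gets -6.
Among 7, -5, -6, the best is 7 at Low. Subgame-perfect outcome: (Low, Hold) with payoffs (7, 9).
For the simultaneous game, intersect best replies.
Labs Inc.'s best replies: Invest→Med; Hold→Low.
Novax's best replies: Low→Hold; Med→Hold; High→Hold.
Only (Low, Hold) has each player best-responding; Nash payoffs (7, 9).
Labs Inc.'s commitment gain: 7 − 7 = 0.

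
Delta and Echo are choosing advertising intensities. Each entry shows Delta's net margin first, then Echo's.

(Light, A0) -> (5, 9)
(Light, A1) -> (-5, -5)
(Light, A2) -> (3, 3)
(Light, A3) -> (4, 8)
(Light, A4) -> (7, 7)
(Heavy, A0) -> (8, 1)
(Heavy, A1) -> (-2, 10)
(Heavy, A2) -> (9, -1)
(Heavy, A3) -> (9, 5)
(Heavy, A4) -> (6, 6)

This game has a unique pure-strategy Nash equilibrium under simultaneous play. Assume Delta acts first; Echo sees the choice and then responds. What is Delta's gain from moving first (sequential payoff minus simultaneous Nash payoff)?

Work backward from Echo's decision.
- Light → Echo plays A0 (best of 9, -5, 3, 8, 7); Delta gets 5.
- Heavy → Echo plays A1 (best of 1, 10, -1, 5, 6); Delta gets -2.
Maximizing over 5, -2, Delta chooses Light. Subgame-perfect outcome: (Light, A0) with payoffs (5, 9).
Now find the simultaneous Nash equilibrium.
Delta's best replies: A0→Heavy; A1→Heavy; A2→Heavy; A3→Heavy; A4→Light.
Echo's best replies: Light→A0; Heavy→A1.
The unique mutual best reply is (Heavy, A1), giving (-2, 10).
Delta's commitment gain: 5 − -2 = 7.

7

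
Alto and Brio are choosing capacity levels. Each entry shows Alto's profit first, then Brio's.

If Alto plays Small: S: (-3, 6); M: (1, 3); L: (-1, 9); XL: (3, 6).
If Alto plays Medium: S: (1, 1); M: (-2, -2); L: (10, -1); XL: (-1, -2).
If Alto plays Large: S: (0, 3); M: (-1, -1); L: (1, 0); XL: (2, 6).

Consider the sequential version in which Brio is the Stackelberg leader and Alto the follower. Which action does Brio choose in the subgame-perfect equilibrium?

Backward induction with Brio moving first.
- S → Alto plays Medium (best of -3, 1, 0); Brio gets 1.
- M → Alto plays Small (best of 1, -2, -1); Brio gets 3.
- L → Alto plays Medium (best of -1, 10, 1); Brio gets -1.
- XL → Alto plays Small (best of 3, -1, 2); Brio gets 6.
Maximizing over 1, 3, -1, 6, Brio chooses XL. Subgame-perfect outcome: (Small, XL) with payoffs (3, 6).

XL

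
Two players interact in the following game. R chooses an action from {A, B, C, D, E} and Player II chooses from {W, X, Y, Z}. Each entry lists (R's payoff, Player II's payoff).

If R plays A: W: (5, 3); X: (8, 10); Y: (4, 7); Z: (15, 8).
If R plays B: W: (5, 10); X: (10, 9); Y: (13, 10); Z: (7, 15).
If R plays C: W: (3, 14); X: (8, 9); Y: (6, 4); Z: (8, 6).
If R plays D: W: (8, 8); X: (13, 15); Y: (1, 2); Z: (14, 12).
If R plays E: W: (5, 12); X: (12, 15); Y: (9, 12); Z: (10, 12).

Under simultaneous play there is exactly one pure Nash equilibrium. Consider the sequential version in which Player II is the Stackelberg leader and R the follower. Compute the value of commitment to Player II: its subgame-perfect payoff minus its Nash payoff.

0

Solve by backward induction (Player II leads).
- W: BR = D, leader payoff 8.
- X: BR = D, leader payoff 15.
- Y: BR = B, leader payoff 10.
- Z: BR = A, leader payoff 8.
Among 8, 15, 10, 8, the best is 15 at X. Subgame-perfect outcome: (D, X) with payoffs (13, 15).
For the simultaneous game, intersect best replies.
R's best replies: W→D; X→D; Y→B; Z→A.
Player II's best replies: A→X; B→Z; C→W; D→X; E→X.
Only (D, X) has each player best-responding; Nash payoffs (13, 15).
Player II's commitment gain: 15 − 15 = 0.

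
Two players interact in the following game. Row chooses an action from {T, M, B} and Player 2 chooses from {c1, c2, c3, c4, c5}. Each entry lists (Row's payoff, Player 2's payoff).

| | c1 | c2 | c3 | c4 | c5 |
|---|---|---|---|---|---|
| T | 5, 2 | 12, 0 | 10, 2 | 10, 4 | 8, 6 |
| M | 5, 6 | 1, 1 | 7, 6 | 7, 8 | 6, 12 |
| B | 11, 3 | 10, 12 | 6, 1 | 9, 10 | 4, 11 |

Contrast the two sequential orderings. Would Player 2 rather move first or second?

If Row leads: Player 2's best replies are T→c5, M→c5, B→c2; Row's induced payoffs 8, 6, 10; outcome (B, c2), payoffs (10, 12).
If Player 2 leads: Row's best replies are c1→B, c2→T, c3→T, c4→T, c5→T; Player 2's induced payoffs 3, 0, 2, 4, 6; outcome (T, c5), payoffs (8, 6).
Player 2 gets 6 moving first and 12 moving second, so Player 2 prefers to move second.

second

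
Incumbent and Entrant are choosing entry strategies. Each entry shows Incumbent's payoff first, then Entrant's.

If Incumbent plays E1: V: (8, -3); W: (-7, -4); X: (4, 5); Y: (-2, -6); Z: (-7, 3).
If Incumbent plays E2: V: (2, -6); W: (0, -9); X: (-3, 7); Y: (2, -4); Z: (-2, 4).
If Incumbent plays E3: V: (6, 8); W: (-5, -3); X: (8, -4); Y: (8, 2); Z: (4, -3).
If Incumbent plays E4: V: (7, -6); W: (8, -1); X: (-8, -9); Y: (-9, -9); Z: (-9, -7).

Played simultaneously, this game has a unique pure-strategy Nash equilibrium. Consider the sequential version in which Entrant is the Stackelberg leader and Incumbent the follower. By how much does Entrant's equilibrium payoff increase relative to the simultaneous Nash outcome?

Backward induction with Entrant moving first.
- V → Incumbent plays E1 (best of 8, 2, 6, 7); Entrant gets -3.
- W → Incumbent plays E4 (best of -7, 0, -5, 8); Entrant gets -1.
- X → Incumbent plays E3 (best of 4, -3, 8, -8); Entrant gets -4.
- Y → Incumbent plays E3 (best of -2, 2, 8, -9); Entrant gets 2.
- Z → Incumbent plays E3 (best of -7, -2, 4, -9); Entrant gets -3.
Among -3, -1, -4, 2, -3, the best is 2 at Y. Subgame-perfect outcome: (E3, Y) with payoffs (8, 2).
Under simultaneous play:
Incumbent's best replies: V→E1; W→E4; X→E3; Y→E3; Z→E3.
Entrant's best replies: E1→X; E2→X; E3→V; E4→W.
The unique mutual best reply is (E4, W), giving (8, -1).
Entrant's commitment gain: 2 − -1 = 3.

3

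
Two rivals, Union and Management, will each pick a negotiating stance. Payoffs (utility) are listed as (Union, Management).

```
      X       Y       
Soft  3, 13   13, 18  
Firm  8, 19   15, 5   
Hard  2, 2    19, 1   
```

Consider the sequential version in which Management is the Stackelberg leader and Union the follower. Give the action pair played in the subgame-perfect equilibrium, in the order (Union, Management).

Work backward from Union's decision.
- X → Union plays Firm (best of 3, 8, 2); Management gets 19.
- Y → Union plays Hard (best of 13, 15, 19); Management gets 1.
Management's induced payoffs are 19, 1, so Management commits to X. Subgame-perfect outcome: (Firm, X) with payoffs (8, 19).

(Firm, X)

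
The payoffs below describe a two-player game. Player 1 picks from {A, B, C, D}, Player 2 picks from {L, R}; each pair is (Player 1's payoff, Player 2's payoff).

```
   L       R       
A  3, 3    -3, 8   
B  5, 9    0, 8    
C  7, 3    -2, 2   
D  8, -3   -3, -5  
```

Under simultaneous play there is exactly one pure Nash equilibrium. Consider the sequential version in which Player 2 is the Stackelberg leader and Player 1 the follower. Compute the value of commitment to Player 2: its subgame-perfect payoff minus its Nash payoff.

11

Player 1 best-responds to each possible Player 2 move:
- L → Player 1 plays D (best of 3, 5, 7, 8); Player 2 gets -3.
- R → Player 1 plays B (best of -3, 0, -2, -3); Player 2 gets 8.
Among -3, 8, the best is 8 at R. Subgame-perfect outcome: (B, R) with payoffs (0, 8).
Under simultaneous play:
Player 1's best replies: L→D; R→B.
Player 2's best replies: A→R; B→L; C→L; D→L.
Only (D, L) has each player best-responding; Nash payoffs (8, -3).
Player 2's commitment gain: 8 − -3 = 11.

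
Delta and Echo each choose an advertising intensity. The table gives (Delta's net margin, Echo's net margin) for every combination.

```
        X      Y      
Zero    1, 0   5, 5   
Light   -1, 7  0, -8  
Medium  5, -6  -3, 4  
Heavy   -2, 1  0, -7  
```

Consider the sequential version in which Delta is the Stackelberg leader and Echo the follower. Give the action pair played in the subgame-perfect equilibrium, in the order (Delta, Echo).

Solve by backward induction (Delta leads).
- Zero: Echo compares 0, 5 and picks Y; Delta would get 5.
- Light: Echo compares 7, -8 and picks X; Delta would get -1.
- Medium: Echo compares -6, 4 and picks Y; Delta would get -3.
- Heavy: Echo compares 1, -7 and picks X; Delta would get -2.
Maximizing over 5, -1, -3, -2, Delta chooses Zero. Subgame-perfect outcome: (Zero, Y) with payoffs (5, 5).

(Zero, Y)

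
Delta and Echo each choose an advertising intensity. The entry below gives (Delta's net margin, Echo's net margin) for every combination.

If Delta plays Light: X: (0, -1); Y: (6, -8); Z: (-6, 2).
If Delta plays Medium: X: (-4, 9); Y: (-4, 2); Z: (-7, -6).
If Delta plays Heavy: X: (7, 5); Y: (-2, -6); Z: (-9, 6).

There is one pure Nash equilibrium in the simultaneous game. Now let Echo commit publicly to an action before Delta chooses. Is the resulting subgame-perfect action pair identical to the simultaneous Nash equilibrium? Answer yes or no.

Backward induction with Echo moving first.
- X → Delta plays Heavy (best of 0, -4, 7); Echo gets 5.
- Y → Delta plays Light (best of 6, -4, -2); Echo gets -8.
- Z → Delta plays Light (best of -6, -7, -9); Echo gets 2.
Echo's induced payoffs are 5, -8, 2, so Echo commits to X. Subgame-perfect outcome: (Heavy, X) with payoffs (7, 5).
Now find the simultaneous Nash equilibrium.
Delta's best replies: X→Heavy; Y→Light; Z→Light.
Echo's best replies: Light→Z; Medium→X; Heavy→Z.
The unique mutual best reply is (Light, Z), giving (-6, 2).
Sequential outcome (Heavy, X) differs from the Nash profile (Light, Z).

no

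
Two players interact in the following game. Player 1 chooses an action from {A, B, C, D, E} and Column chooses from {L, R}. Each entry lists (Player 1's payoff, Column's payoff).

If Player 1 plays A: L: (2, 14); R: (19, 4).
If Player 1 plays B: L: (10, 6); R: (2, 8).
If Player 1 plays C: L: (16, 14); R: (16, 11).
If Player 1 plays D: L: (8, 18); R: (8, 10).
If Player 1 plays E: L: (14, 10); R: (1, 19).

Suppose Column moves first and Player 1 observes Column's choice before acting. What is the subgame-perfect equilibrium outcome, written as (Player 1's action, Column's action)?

Work backward from Player 1's decision.
- L: BR = C, leader payoff 14.
- R: BR = A, leader payoff 4.
Among 14, 4, the best is 14 at L. Subgame-perfect outcome: (C, L) with payoffs (16, 14).

(C, L)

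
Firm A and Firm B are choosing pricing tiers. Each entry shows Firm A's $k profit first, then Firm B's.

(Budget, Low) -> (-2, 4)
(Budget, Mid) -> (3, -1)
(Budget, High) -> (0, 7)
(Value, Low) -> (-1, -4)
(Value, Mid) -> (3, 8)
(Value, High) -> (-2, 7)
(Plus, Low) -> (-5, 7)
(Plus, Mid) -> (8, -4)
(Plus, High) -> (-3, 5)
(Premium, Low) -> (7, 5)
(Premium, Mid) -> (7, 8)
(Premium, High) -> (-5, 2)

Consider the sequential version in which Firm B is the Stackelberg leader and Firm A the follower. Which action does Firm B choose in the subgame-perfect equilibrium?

Backward induction with Firm B moving first.
- Low: Firm A compares -2, -1, -5, 7 and picks Premium; Firm B would get 5.
- Mid: Firm A compares 3, 3, 8, 7 and picks Plus; Firm B would get -4.
- High: Firm A compares 0, -2, -3, -5 and picks Budget; Firm B would get 7.
Firm B's induced payoffs are 5, -4, 7, so Firm B commits to High. Subgame-perfect outcome: (Budget, High) with payoffs (0, 7).

High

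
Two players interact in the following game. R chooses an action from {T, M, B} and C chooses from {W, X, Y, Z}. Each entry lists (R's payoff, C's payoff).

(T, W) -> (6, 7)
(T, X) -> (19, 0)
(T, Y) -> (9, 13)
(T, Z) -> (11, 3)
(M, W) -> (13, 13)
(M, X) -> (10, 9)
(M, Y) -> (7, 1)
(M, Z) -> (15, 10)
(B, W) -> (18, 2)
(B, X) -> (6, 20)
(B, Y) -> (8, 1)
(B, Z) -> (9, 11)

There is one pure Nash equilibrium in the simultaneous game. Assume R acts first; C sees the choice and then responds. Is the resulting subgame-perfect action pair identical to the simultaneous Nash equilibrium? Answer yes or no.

Backward induction with R moving first.
- T: BR = Y, leader payoff 9.
- M: BR = W, leader payoff 13.
- B: BR = X, leader payoff 6.
Among 9, 13, 6, the best is 13 at M. Subgame-perfect outcome: (M, W) with payoffs (13, 13).
Under simultaneous play:
R's best replies: W→B; X→T; Y→T; Z→M.
C's best replies: T→Y; M→W; B→X.
Only (T, Y) has each player best-responding; Nash payoffs (9, 13).
Sequential outcome (M, W) differs from the Nash profile (T, Y).

no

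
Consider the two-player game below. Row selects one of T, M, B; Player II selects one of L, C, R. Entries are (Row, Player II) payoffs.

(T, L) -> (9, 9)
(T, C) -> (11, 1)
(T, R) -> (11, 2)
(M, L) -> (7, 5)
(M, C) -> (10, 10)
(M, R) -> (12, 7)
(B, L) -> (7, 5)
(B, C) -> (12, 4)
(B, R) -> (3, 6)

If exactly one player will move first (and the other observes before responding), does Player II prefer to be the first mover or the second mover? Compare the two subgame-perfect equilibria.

second

If Row leads: Player II's best replies are T→L, M→C, B→R; Row's induced payoffs 9, 10, 3; outcome (M, C), payoffs (10, 10).
If Player II leads: Row's best replies are L→T, C→B, R→M; Player II's induced payoffs 9, 4, 7; outcome (T, L), payoffs (9, 9).
Player II gets 9 moving first and 10 moving second, so Player II prefers to move second.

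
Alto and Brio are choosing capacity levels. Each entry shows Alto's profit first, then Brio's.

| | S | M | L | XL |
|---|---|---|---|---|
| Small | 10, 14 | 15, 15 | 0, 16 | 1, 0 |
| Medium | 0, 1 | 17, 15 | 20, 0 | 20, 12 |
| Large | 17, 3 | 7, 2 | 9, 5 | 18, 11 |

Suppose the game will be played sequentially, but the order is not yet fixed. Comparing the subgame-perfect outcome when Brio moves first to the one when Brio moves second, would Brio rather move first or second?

If Alto leads: Brio's best replies are Small→L, Medium→M, Large→XL; Alto's induced payoffs 0, 17, 18; outcome (Large, XL), payoffs (18, 11).
If Brio leads: Alto's best replies are S→Large, M→Medium, L→Medium, XL→Medium; Brio's induced payoffs 3, 15, 0, 12; outcome (Medium, M), payoffs (17, 15).
Brio gets 15 moving first and 11 moving second, so Brio prefers to move first.

first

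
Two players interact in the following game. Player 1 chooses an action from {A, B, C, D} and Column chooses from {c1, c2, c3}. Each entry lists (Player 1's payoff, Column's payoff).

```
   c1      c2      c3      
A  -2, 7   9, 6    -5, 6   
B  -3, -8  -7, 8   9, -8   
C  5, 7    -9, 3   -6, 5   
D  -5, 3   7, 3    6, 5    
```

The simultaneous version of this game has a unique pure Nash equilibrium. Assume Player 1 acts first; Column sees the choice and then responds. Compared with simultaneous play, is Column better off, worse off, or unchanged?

Column best-responds to each possible Player 1 move:
- A → Column plays c1 (best of 7, 6, 6); Player 1 gets -2.
- B → Column plays c2 (best of -8, 8, -8); Player 1 gets -7.
- C → Column plays c1 (best of 7, 3, 5); Player 1 gets 5.
- D → Column plays c3 (best of 3, 3, 5); Player 1 gets 6.
Player 1's induced payoffs are -2, -7, 5, 6, so Player 1 commits to D. Subgame-perfect outcome: (D, c3) with payoffs (6, 5).
For the simultaneous game, intersect best replies.
Player 1's best replies: c1→C; c2→A; c3→B.
Column's best replies: A→c1; B→c2; C→c1; D→c3.
The unique mutual best reply is (C, c1), giving (5, 7).
Column earns 5 sequentially versus 7 at the Nash outcome: worse off.

worse off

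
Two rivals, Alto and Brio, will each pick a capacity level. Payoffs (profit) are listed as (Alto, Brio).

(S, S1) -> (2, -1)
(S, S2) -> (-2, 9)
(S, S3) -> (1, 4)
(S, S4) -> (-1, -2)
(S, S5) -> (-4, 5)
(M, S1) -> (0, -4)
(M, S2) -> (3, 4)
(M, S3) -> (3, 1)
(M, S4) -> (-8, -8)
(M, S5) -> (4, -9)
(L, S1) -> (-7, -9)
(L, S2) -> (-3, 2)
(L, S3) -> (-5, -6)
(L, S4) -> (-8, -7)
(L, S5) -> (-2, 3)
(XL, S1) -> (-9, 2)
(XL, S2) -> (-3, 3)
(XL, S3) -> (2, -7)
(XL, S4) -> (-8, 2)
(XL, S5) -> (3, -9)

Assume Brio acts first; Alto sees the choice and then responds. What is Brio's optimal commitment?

S2

Solve by backward induction (Brio leads).
- S1: Alto compares 2, 0, -7, -9 and picks S; Brio would get -1.
- S2: Alto compares -2, 3, -3, -3 and picks M; Brio would get 4.
- S3: Alto compares 1, 3, -5, 2 and picks M; Brio would get 1.
- S4: Alto compares -1, -8, -8, -8 and picks S; Brio would get -2.
- S5: Alto compares -4, 4, -2, 3 and picks M; Brio would get -9.
Maximizing over -1, 4, 1, -2, -9, Brio chooses S2. Subgame-perfect outcome: (M, S2) with payoffs (3, 4).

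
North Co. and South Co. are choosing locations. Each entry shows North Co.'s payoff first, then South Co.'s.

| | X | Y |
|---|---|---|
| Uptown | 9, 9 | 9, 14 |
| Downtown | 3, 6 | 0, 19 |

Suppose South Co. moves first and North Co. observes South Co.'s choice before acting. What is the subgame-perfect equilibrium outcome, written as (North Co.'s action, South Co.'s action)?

(Uptown, Y)

North Co. best-responds to each possible South Co. move:
- X → North Co. plays Uptown (best of 9, 3); South Co. gets 9.
- Y → North Co. plays Uptown (best of 9, 0); South Co. gets 14.
Maximizing over 9, 14, South Co. chooses Y. Subgame-perfect outcome: (Uptown, Y) with payoffs (9, 14).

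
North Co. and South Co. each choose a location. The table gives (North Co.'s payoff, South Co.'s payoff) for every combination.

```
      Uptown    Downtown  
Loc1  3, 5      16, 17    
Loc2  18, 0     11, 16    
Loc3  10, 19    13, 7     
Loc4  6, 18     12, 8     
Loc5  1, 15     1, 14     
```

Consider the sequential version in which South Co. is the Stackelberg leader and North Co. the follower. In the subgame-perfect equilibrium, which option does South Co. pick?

North Co. best-responds to each possible South Co. move:
- Uptown → North Co. plays Loc2 (best of 3, 18, 10, 6, 1); South Co. gets 0.
- Downtown → North Co. plays Loc1 (best of 16, 11, 13, 12, 1); South Co. gets 17.
South Co.'s induced payoffs are 0, 17, so South Co. commits to Downtown. Subgame-perfect outcome: (Loc1, Downtown) with payoffs (16, 17).

Downtown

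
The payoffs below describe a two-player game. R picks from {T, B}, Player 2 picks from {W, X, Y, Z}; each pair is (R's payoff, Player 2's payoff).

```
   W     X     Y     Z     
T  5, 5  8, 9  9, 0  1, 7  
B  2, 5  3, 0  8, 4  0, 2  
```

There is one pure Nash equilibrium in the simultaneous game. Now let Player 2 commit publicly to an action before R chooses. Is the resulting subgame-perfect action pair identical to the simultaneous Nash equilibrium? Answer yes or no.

R best-responds to each possible Player 2 move:
- W: R compares 5, 2 and picks T; Player 2 would get 5.
- X: R compares 8, 3 and picks T; Player 2 would get 9.
- Y: R compares 9, 8 and picks T; Player 2 would get 0.
- Z: R compares 1, 0 and picks T; Player 2 would get 7.
Maximizing over 5, 9, 0, 7, Player 2 chooses X. Subgame-perfect outcome: (T, X) with payoffs (8, 9).
For the simultaneous game, intersect best replies.
R's best replies: W→T; X→T; Y→T; Z→T.
Player 2's best replies: T→X; B→W.
Only (T, X) has each player best-responding; Nash payoffs (8, 9).
Sequential outcome (T, X) coincides with the Nash profile (T, X).

yes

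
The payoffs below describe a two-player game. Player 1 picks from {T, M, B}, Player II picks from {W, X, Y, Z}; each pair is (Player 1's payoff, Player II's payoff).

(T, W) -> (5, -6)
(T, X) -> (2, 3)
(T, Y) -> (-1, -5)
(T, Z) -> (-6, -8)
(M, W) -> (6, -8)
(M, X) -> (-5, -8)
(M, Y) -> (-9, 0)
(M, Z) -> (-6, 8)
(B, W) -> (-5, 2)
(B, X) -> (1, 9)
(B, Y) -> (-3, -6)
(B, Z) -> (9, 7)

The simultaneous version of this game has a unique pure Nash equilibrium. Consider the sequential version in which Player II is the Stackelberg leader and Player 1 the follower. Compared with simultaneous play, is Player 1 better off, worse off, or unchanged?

better off

Solve by backward induction (Player II leads).
- W: Player 1 compares 5, 6, -5 and picks M; Player II would get -8.
- X: Player 1 compares 2, -5, 1 and picks T; Player II would get 3.
- Y: Player 1 compares -1, -9, -3 and picks T; Player II would get -5.
- Z: Player 1 compares -6, -6, 9 and picks B; Player II would get 7.
Among -8, 3, -5, 7, the best is 7 at Z. Subgame-perfect outcome: (B, Z) with payoffs (9, 7).
For the simultaneous game, intersect best replies.
Player 1's best replies: W→M; X→T; Y→T; Z→B.
Player II's best replies: T→X; M→Z; B→X.
Only (T, X) has each player best-responding; Nash payoffs (2, 3).
Player 1 earns 9 sequentially versus 2 at the Nash outcome: better off.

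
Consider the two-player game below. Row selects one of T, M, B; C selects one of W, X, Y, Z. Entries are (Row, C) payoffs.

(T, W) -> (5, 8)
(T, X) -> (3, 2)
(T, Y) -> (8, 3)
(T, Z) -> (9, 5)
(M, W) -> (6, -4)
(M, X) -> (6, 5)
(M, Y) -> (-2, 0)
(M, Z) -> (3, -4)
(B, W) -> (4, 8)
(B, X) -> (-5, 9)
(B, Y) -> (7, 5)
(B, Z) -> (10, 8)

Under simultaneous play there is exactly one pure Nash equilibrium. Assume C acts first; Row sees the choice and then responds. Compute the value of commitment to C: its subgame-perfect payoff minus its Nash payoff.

3

Solve by backward induction (C leads).
- W: Row compares 5, 6, 4 and picks M; C would get -4.
- X: Row compares 3, 6, -5 and picks M; C would get 5.
- Y: Row compares 8, -2, 7 and picks T; C would get 3.
- Z: Row compares 9, 3, 10 and picks B; C would get 8.
Among -4, 5, 3, 8, the best is 8 at Z. Subgame-perfect outcome: (B, Z) with payoffs (10, 8).
Now find the simultaneous Nash equilibrium.
Row's best replies: W→M; X→M; Y→T; Z→B.
C's best replies: T→W; M→X; B→X.
The unique mutual best reply is (M, X), giving (6, 5).
C's commitment gain: 8 − 5 = 3.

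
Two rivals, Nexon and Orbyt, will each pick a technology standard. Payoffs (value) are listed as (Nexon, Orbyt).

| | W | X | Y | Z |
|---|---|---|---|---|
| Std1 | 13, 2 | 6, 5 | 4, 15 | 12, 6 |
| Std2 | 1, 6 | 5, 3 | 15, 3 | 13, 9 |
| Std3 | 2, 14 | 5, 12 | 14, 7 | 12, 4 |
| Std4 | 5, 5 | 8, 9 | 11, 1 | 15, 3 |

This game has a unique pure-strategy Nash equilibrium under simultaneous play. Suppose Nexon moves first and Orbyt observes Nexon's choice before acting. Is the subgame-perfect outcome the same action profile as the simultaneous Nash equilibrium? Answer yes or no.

no

Solve by backward induction (Nexon leads).
- Std1 → Orbyt plays Y (best of 2, 5, 15, 6); Nexon gets 4.
- Std2 → Orbyt plays Z (best of 6, 3, 3, 9); Nexon gets 13.
- Std3 → Orbyt plays W (best of 14, 12, 7, 4); Nexon gets 2.
- Std4 → Orbyt plays X (best of 5, 9, 1, 3); Nexon gets 8.
Maximizing over 4, 13, 2, 8, Nexon chooses Std2. Subgame-perfect outcome: (Std2, Z) with payoffs (13, 9).
Under simultaneous play:
Nexon's best replies: W→Std1; X→Std4; Y→Std2; Z→Std4.
Orbyt's best replies: Std1→Y; Std2→Z; Std3→W; Std4→X.
Only (Std4, X) has each player best-responding; Nash payoffs (8, 9).
Sequential outcome (Std2, Z) differs from the Nash profile (Std4, X).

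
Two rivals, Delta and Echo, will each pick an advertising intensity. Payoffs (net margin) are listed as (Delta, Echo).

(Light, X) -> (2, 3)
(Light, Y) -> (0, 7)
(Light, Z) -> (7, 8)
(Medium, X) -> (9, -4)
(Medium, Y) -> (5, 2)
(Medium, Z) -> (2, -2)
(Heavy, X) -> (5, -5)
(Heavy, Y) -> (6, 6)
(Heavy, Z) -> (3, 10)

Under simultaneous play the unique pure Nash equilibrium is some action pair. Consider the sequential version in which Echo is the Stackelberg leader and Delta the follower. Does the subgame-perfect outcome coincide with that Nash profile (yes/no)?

Solve by backward induction (Echo leads).
- X: Delta compares 2, 9, 5 and picks Medium; Echo would get -4.
- Y: Delta compares 0, 5, 6 and picks Heavy; Echo would get 6.
- Z: Delta compares 7, 2, 3 and picks Light; Echo would get 8.
Among -4, 6, 8, the best is 8 at Z. Subgame-perfect outcome: (Light, Z) with payoffs (7, 8).
Now find the simultaneous Nash equilibrium.
Delta's best replies: X→Medium; Y→Heavy; Z→Light.
Echo's best replies: Light→Z; Medium→Y; Heavy→Z.
The unique mutual best reply is (Light, Z), giving (7, 8).
Sequential outcome (Light, Z) coincides with the Nash profile (Light, Z).

yes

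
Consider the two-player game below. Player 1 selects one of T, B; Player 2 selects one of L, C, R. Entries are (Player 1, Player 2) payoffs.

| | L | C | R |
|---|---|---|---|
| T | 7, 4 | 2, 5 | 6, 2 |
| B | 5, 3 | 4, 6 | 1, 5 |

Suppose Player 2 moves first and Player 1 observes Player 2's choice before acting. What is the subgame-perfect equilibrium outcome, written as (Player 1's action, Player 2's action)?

(B, C)

Player 1 best-responds to each possible Player 2 move:
- L: BR = T, leader payoff 4.
- C: BR = B, leader payoff 6.
- R: BR = T, leader payoff 2.
Player 2's induced payoffs are 4, 6, 2, so Player 2 commits to C. Subgame-perfect outcome: (B, C) with payoffs (4, 6).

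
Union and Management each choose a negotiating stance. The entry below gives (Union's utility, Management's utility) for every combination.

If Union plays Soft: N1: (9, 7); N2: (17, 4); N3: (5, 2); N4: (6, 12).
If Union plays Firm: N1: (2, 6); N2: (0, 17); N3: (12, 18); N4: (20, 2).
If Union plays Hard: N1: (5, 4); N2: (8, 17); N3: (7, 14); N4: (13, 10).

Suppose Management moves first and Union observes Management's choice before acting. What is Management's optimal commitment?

N3

Union best-responds to each possible Management move:
- N1: Union compares 9, 2, 5 and picks Soft; Management would get 7.
- N2: Union compares 17, 0, 8 and picks Soft; Management would get 4.
- N3: Union compares 5, 12, 7 and picks Firm; Management would get 18.
- N4: Union compares 6, 20, 13 and picks Firm; Management would get 2.
Management's induced payoffs are 7, 4, 18, 2, so Management commits to N3. Subgame-perfect outcome: (Firm, N3) with payoffs (12, 18).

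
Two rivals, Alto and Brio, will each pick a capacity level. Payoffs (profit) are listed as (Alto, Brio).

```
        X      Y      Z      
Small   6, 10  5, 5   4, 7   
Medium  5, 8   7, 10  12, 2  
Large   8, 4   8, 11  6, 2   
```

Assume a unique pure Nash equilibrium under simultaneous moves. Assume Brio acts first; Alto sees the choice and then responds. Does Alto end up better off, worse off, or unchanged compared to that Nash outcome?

unchanged

Alto best-responds to each possible Brio move:
- X: BR = Large, leader payoff 4.
- Y: BR = Large, leader payoff 11.
- Z: BR = Medium, leader payoff 2.
Brio's induced payoffs are 4, 11, 2, so Brio commits to Y. Subgame-perfect outcome: (Large, Y) with payoffs (8, 11).
Under simultaneous play:
Alto's best replies: X→Large; Y→Large; Z→Medium.
Brio's best replies: Small→X; Medium→Y; Large→Y.
Only (Large, Y) has each player best-responding; Nash payoffs (8, 11).
Alto earns 8 sequentially versus 8 at the Nash outcome: unchanged.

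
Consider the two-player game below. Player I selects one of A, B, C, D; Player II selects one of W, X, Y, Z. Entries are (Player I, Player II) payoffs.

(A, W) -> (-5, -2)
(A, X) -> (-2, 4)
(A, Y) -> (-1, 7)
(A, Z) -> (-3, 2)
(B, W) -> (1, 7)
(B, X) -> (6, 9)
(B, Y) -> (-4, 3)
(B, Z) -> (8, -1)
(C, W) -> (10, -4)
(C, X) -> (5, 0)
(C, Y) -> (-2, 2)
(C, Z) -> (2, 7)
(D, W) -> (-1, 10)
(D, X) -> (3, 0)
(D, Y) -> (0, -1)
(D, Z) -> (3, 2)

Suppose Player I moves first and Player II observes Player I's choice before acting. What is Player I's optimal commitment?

B

Work backward from Player II's decision.
- A: BR = Y, leader payoff -1.
- B: BR = X, leader payoff 6.
- C: BR = Z, leader payoff 2.
- D: BR = W, leader payoff -1.
Among -1, 6, 2, -1, the best is 6 at B. Subgame-perfect outcome: (B, X) with payoffs (6, 9).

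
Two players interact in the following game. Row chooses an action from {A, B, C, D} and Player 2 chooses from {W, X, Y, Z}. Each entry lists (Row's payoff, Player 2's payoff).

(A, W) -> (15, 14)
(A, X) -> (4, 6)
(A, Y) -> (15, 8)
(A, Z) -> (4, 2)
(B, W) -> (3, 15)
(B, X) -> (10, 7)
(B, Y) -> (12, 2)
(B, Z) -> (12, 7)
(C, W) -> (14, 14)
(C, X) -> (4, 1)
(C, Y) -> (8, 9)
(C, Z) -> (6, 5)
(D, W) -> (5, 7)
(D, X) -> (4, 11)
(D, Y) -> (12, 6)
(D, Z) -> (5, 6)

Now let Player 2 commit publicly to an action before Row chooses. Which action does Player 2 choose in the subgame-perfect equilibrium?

Row best-responds to each possible Player 2 move:
- W: BR = A, leader payoff 14.
- X: BR = B, leader payoff 7.
- Y: BR = A, leader payoff 8.
- Z: BR = B, leader payoff 7.
Player 2's induced payoffs are 14, 7, 8, 7, so Player 2 commits to W. Subgame-perfect outcome: (A, W) with payoffs (15, 14).

W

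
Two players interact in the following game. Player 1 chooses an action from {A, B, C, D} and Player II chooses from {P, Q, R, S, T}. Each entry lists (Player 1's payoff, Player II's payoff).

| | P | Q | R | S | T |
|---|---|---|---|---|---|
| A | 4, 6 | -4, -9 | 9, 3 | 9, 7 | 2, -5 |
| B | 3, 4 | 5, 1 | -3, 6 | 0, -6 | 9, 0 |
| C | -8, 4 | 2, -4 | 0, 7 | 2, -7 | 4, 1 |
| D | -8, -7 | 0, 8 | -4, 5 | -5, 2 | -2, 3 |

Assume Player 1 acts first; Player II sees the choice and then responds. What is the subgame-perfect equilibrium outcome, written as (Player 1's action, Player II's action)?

(A, S)

Player II best-responds to each possible Player 1 move:
- A → Player II plays S (best of 6, -9, 3, 7, -5); Player 1 gets 9.
- B → Player II plays R (best of 4, 1, 6, -6, 0); Player 1 gets -3.
- C → Player II plays R (best of 4, -4, 7, -7, 1); Player 1 gets 0.
- D → Player II plays Q (best of -7, 8, 5, 2, 3); Player 1 gets 0.
Maximizing over 9, -3, 0, 0, Player 1 chooses A. Subgame-perfect outcome: (A, S) with payoffs (9, 7).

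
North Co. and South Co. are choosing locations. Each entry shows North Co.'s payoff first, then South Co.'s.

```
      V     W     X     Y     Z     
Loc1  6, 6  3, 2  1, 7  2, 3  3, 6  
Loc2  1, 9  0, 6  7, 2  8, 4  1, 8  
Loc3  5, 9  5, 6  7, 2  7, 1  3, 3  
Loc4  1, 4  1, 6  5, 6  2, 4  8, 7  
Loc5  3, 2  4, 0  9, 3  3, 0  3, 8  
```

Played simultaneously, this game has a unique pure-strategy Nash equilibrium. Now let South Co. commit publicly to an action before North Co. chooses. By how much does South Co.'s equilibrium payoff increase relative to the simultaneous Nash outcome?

0

Solve by backward induction (South Co. leads).
- V: BR = Loc1, leader payoff 6.
- W: BR = Loc3, leader payoff 6.
- X: BR = Loc5, leader payoff 3.
- Y: BR = Loc2, leader payoff 4.
- Z: BR = Loc4, leader payoff 7.
South Co.'s induced payoffs are 6, 6, 3, 4, 7, so South Co. commits to Z. Subgame-perfect outcome: (Loc4, Z) with payoffs (8, 7).
Under simultaneous play:
North Co.'s best replies: V→Loc1; W→Loc3; X→Loc5; Y→Loc2; Z→Loc4.
South Co.'s best replies: Loc1→X; Loc2→V; Loc3→V; Loc4→Z; Loc5→Z.
The unique mutual best reply is (Loc4, Z), giving (8, 7).
South Co.'s commitment gain: 7 − 7 = 0.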